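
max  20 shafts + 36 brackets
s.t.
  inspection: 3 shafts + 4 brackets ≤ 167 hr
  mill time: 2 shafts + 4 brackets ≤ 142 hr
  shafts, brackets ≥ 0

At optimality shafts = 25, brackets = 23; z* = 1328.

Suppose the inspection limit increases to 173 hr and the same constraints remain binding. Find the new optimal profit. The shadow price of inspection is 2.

1340

Δb = 6, so new z* = 1328 + (2)·(6) = 1328 + 12 = 1340.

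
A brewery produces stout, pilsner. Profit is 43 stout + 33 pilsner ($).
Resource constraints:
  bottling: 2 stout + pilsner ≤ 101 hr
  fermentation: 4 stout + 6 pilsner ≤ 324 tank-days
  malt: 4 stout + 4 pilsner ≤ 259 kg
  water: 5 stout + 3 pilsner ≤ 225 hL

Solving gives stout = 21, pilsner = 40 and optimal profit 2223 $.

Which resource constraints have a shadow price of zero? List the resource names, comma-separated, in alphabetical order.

bottling, malt

bottling: 82/101 (slack 19)
fermentation: 324/324 (binding)
malt: 244/259 (slack 15)
water: 225/225 (binding)
By complementary slackness, a constraint with positive slack has shadow price 0 → bottling, malt.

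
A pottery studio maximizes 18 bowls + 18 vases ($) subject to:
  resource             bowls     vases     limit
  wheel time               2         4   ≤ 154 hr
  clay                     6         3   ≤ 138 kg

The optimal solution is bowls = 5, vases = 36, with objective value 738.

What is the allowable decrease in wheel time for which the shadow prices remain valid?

Binding constraints: wheel time, clay. The basis is B = [[2,4],[6,3]] with det -18.
Per unit decrease in wheel time, x* moves by d = (0.1667, -0.3333).
The basis stays optimal until vases reaches 0; allowable decrease = 108 hr.

108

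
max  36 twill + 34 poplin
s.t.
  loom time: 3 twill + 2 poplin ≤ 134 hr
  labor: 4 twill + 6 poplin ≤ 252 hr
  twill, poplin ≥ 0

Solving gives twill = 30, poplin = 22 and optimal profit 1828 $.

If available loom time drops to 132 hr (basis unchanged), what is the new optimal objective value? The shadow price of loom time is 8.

1812

Δb = -2, so new z* = 1828 + (8)·(-2) = 1828 − 16 = 1812.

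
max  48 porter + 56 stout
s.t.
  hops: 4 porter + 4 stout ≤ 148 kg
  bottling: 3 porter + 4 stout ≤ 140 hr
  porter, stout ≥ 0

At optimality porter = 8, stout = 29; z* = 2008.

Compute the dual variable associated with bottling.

Check each constraint at x*: hops 148/148 (tight); bottling 140/140 (tight).
From A_Bᵀ y = c: 4·y_hops + 3·y_bottling = 48; 4·y_hops + 4·y_bottling = 56.
Solving: y_hops = 6, y_bottling = 8.
Shadow price of bottling = 8.

8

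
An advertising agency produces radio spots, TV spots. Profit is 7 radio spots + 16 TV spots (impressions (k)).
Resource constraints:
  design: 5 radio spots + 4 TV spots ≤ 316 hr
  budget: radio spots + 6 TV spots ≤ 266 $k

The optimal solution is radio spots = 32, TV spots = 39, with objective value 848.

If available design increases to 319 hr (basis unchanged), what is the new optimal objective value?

851

Check each constraint at x*: design 316/316 (tight); budget 266/266 (tight).
Dual feasibility on the basic columns requires 5·y_design + 1·y_budget = 7, 4·y_design + 6·y_budget = 16.
→ y_design = 1 and y_budget = 2.
Δz = y_design·Δb = 1 × (3) = 3, so new z* = 848 + 3 = 851.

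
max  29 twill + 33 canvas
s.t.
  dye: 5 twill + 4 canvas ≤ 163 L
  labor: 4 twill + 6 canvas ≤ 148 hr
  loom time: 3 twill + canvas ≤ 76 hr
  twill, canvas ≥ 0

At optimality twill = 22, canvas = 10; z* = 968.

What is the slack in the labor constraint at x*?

labor used = 4·22 + 6·10 = 148; slack = 148 − 148 = 0.

0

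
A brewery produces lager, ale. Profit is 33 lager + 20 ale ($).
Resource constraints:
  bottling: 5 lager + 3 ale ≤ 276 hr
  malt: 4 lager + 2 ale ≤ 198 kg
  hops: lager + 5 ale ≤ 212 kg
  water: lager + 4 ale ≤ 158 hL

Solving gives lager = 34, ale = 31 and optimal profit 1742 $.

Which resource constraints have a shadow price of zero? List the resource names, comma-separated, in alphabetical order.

bottling, hops

bottling: 263/276 (slack 13)
malt: 198/198 (binding)
hops: 189/212 (slack 23)
water: 158/158 (binding)
By complementary slackness, a constraint with positive slack has shadow price 0 → bottling, hops.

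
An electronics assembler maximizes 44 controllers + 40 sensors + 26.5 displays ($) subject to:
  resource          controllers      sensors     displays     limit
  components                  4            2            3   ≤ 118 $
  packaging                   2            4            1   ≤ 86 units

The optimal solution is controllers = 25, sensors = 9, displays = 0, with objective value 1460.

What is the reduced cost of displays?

At the optimum: components uses 118 of 118 (binding); packaging uses 86 of 86 (binding).
Dual feasibility on the basic columns requires 4·y_components + 2·y_packaging = 44, 2·y_components + 4·y_packaging = 40.
Solving: y_components = 8, y_packaging = 6.
Reduced cost of displays: c₃ − yᵀa₃ = 26.5 − (8·3 + 6·1) = 26.5 − 30 = -3.5.

-3.5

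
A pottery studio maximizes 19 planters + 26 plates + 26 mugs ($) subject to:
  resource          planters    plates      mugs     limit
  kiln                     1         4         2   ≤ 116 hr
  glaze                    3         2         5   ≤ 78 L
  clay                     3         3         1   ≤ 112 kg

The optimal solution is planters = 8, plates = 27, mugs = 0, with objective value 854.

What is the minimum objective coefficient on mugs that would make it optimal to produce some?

Check each constraint at x*: kiln 116/116 (tight); glaze 78/78 (tight); clay 105/112 (slack 7).
Since clay is not tight, its dual is 0.
The binding rows give the dual system: 1·y_kiln + 3·y_glaze = 19 and 4·y_kiln + 2·y_glaze = 26.
Solving: y_kiln = 4, y_glaze = 5.
mugs enters the basis when its profit ≥ yᵀa₃ = 4·2 + 5·5 = 33.

33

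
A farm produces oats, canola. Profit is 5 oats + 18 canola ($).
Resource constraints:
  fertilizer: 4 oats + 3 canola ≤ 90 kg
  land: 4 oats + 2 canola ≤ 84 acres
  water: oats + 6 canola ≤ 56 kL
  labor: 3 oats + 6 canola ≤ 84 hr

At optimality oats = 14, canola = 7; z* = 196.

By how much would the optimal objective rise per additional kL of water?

2

At the optimum: fertilizer uses 77 of 90 (slack = 13); land uses 70 of 84 (slack = 14); water uses 56 of 56 (binding); labor uses 84 of 84 (binding).
Since fertilizer, land are not tight, their duals are 0.
Dual feasibility on the basic columns requires 1·y_water + 3·y_labor = 5, 6·y_water + 6·y_labor = 18.
→ y_water = 2 and y_labor = 1.
Shadow price of water = 2.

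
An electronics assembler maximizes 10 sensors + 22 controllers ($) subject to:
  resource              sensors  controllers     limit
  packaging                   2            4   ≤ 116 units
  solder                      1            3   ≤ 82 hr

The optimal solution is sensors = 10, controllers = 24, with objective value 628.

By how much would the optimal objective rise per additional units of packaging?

4

At the optimum: packaging uses 116 of 116 (binding); solder uses 82 of 82 (binding).
The binding rows give the dual system: 2·y_packaging + 1·y_solder = 10 and 4·y_packaging + 3·y_solder = 22.
Solving: y_packaging = 4, y_solder = 2.
Shadow price of packaging = 4.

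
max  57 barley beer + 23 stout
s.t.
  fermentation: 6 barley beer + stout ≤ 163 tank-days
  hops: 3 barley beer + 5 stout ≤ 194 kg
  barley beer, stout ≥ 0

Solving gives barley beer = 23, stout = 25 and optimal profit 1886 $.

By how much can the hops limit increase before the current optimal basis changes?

621

Binding constraints: fermentation, hops. The basis is B = [[6,1],[3,5]] with det 27.
Per unit increase in hops, x* moves by d = (-0.037, 0.2222).
The basis stays optimal until barley beer reaches 0; allowable increase = 621 kg.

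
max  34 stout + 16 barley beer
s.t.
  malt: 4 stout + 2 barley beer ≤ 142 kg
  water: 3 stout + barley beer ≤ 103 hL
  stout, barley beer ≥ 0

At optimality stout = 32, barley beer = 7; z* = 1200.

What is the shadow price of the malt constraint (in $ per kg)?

7

Check each constraint at x*: malt 142/142 (tight); water 103/103 (tight).
From A_Bᵀ y = c: 4·y_malt + 3·y_water = 34; 2·y_malt + 1·y_water = 16.
→ y_malt = 7 and y_water = 2.
Shadow price of malt = 7.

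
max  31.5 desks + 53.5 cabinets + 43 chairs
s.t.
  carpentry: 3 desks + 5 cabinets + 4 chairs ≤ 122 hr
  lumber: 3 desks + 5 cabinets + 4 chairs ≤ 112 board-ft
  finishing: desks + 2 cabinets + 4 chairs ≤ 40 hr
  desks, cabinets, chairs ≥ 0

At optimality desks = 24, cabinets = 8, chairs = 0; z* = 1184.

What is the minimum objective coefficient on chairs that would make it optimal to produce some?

Check each constraint at x*: carpentry 112/122 (slack 10); lumber 112/112 (tight); finishing 40/40 (tight).
Slack constraints have shadow price 0 (complementary slackness).
The binding rows give the dual system: 3·y_lumber + 1·y_finishing = 31.5 and 5·y_lumber + 2·y_finishing = 53.5.
This yields shadow prices y_lumber = 9.5, y_finishing = 3.
chairs enters the basis when its profit ≥ yᵀa₃ = 9.5·4 + 3·4 = 50.

50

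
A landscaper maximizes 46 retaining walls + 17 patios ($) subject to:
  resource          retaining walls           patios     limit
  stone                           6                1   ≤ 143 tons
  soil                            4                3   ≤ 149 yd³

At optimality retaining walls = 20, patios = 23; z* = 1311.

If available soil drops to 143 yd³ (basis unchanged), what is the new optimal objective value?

1287

Check each constraint at x*: stone 143/143 (tight); soil 149/149 (tight).
The binding rows give the dual system: 6·y_stone + 4·y_soil = 46 and 1·y_stone + 3·y_soil = 17.
This yields shadow prices y_stone = 5, y_soil = 4.
Δz = y_soil·Δb = 4 × (-6) = -24, so new z* = 1311 − 24 = 1287.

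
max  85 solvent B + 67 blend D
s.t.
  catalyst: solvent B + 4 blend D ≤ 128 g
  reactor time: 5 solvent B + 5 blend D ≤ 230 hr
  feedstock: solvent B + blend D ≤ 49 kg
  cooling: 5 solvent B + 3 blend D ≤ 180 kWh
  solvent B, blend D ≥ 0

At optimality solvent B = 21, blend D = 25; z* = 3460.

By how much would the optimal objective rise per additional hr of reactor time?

8

Check each constraint at x*: catalyst 121/128 (slack 7); reactor time 230/230 (tight); feedstock 46/49 (slack 3); cooling 180/180 (tight).
By complementary slackness, y = 0 for the non-binding constraints.
Dual feasibility on the basic columns requires 5·y_reactor time + 5·y_cooling = 85, 5·y_reactor time + 3·y_cooling = 67.
Solving: y_reactor time = 8, y_cooling = 9.
Shadow price of reactor time = 8.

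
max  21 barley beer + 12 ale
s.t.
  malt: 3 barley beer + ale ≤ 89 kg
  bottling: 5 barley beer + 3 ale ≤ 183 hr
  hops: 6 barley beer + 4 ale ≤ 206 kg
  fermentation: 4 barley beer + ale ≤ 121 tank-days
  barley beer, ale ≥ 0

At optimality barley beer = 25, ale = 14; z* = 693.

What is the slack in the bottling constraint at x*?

16

bottling used = 5·25 + 3·14 = 167; slack = 183 − 167 = 16.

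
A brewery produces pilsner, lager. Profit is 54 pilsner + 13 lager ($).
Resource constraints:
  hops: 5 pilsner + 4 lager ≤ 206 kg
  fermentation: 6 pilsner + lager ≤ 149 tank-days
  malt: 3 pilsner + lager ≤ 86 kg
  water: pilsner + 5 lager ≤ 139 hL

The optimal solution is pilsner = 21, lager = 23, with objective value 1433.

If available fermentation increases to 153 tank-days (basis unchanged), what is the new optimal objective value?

1453

At the optimum: hops uses 197 of 206 (slack = 9); fermentation uses 149 of 149 (binding); malt uses 86 of 86 (binding); water uses 136 of 139 (slack = 3).
Since hops, water are not tight, their duals are 0.
From A_Bᵀ y = c: 6·y_fermentation + 3·y_malt = 54; 1·y_fermentation + 1·y_malt = 13.
This yields shadow prices y_fermentation = 5, y_malt = 8.
Δz = y_fermentation·Δb = 5 × (4) = 20, so new z* = 1433 + 20 = 1453.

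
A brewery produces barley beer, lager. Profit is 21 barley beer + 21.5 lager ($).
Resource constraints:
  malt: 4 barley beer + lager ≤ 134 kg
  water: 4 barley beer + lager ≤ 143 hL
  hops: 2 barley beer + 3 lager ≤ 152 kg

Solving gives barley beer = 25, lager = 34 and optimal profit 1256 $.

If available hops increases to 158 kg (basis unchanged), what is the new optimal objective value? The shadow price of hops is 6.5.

Δb = 6, so new z* = 1256 + (6.5)·(6) = 1256 + 39 = 1295.

1295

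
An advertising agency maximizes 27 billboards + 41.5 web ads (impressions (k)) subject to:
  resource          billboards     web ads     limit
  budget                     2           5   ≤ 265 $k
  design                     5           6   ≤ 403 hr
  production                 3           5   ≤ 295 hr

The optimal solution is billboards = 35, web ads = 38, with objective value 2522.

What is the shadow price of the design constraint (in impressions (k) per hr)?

1.5

Binding: design and production. Non-binding: budget (5 unused).
Since budget is not tight, its dual is 0.
Dual feasibility on the basic columns requires 5·y_design + 3·y_production = 27, 6·y_design + 5·y_production = 41.5.
This yields shadow prices y_design = 1.5, y_production = 6.5.
Shadow price of design = 1.5.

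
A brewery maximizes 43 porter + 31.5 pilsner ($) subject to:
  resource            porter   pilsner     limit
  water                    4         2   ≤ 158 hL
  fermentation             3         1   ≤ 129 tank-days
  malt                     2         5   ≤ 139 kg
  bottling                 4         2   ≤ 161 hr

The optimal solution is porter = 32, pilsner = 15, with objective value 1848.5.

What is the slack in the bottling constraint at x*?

bottling used = 4·32 + 2·15 = 158; slack = 161 − 158 = 3.

3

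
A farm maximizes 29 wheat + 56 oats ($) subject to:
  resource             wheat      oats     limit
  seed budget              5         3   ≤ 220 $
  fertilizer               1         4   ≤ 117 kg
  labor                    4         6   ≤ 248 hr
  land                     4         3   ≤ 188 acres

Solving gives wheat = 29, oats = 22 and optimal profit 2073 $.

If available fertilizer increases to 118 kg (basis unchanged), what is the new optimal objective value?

2078

Check each constraint at x*: seed budget 211/220 (slack 9); fertilizer 117/117 (tight); labor 248/248 (tight); land 182/188 (slack 6).
Slack constraints have shadow price 0 (complementary slackness).
Dual feasibility on the basic columns requires 1·y_fertilizer + 4·y_labor = 29, 4·y_fertilizer + 6·y_labor = 56.
This yields shadow prices y_fertilizer = 5, y_labor = 6.
Δz = y_fertilizer·Δb = 5 × (1) = 5, so new z* = 2073 + 5 = 2078.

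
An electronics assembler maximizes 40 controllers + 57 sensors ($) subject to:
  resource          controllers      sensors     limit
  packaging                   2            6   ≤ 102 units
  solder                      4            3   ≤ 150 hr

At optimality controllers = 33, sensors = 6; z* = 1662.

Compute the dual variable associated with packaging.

Both packaging and solder are binding at x*.
The binding rows give the dual system: 2·y_packaging + 4·y_solder = 40 and 6·y_packaging + 3·y_solder = 57.
This yields shadow prices y_packaging = 6, y_solder = 7.
Shadow price of packaging = 6.

6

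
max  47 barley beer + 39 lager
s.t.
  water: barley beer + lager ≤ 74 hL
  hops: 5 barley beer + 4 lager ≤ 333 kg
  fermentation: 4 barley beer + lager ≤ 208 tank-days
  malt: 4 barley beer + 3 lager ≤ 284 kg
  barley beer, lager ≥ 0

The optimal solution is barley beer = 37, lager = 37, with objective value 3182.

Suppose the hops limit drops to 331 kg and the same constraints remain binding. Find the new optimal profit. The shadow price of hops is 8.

Δb = -2, so new z* = 3182 + (8)·(-2) = 3182 − 16 = 3166.

3166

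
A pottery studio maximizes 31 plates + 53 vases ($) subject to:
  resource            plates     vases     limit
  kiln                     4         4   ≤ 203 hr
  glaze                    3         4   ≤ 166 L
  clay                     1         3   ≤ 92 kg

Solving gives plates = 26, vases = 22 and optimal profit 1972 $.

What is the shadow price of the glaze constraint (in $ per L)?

8

Binding: glaze and clay. Non-binding: kiln (11 unused).
Slack constraints have shadow price 0 (complementary slackness).
The binding rows give the dual system: 3·y_glaze + 1·y_clay = 31 and 4·y_glaze + 3·y_clay = 53.
This yields shadow prices y_glaze = 8, y_clay = 7.
Shadow price of glaze = 8.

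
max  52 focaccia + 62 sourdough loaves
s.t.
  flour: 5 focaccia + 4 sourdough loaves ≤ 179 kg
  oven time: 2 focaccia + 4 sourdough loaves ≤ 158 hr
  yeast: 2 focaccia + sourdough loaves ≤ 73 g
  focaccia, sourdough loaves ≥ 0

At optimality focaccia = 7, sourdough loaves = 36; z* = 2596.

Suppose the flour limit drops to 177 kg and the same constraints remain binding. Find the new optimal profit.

2582

Binding: flour and oven time. Non-binding: yeast (23 unused).
By complementary slackness, y = 0 for the non-binding constraint.
Dual feasibility on the basic columns requires 5·y_flour + 2·y_oven time = 52, 4·y_flour + 4·y_oven time = 62.
This yields shadow prices y_flour = 7, y_oven time = 8.5.
Δz = y_flour·Δb = 7 × (-2) = -14, so new z* = 2596 − 14 = 2582.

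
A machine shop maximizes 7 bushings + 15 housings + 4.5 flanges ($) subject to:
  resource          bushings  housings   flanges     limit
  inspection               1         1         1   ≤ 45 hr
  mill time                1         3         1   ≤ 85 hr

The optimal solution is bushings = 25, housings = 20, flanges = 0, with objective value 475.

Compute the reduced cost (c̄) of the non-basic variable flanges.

-2.5

Check each constraint at x*: inspection 45/45 (tight); mill time 85/85 (tight).
Dual feasibility on the basic columns requires 1·y_inspection + 1·y_mill time = 7, 1·y_inspection + 3·y_mill time = 15.
This yields shadow prices y_inspection = 3, y_mill time = 4.
Reduced cost of flanges: c₃ − yᵀa₃ = 4.5 − (3·1 + 4·1) = 4.5 − 7 = -2.5.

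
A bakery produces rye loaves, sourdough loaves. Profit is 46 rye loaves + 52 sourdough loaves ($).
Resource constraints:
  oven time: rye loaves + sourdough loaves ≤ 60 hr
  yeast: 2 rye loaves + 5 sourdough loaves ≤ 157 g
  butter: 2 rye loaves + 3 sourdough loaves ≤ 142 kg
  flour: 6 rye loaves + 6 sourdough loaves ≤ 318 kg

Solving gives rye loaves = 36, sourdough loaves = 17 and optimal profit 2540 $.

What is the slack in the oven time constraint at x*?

oven time used = 1·36 + 1·17 = 53; slack = 60 − 53 = 7.

7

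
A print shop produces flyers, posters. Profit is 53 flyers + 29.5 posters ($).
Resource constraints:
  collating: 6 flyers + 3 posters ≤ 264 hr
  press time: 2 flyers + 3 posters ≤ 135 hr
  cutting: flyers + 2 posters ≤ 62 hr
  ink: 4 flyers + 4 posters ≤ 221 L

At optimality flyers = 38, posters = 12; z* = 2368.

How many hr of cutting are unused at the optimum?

0

cutting used = 1·38 + 2·12 = 62; slack = 62 − 62 = 0.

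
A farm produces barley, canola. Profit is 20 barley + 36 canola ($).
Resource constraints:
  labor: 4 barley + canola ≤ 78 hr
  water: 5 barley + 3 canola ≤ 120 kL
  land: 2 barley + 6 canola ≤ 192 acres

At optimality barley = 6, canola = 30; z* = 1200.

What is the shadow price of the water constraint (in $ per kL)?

Binding: water and land. Non-binding: labor (24 unused).
Slack constraints have shadow price 0 (complementary slackness).
Dual feasibility on the basic columns requires 5·y_water + 2·y_land = 20, 3·y_water + 6·y_land = 36.
→ y_water = 2 and y_land = 5.
Shadow price of water = 2.

2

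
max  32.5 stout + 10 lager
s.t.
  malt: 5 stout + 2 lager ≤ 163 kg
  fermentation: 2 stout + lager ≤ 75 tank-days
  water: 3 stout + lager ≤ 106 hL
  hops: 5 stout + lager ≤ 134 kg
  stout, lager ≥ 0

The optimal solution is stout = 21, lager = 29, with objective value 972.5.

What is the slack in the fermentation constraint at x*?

4

fermentation used = 2·21 + 1·29 = 71; slack = 75 − 71 = 4.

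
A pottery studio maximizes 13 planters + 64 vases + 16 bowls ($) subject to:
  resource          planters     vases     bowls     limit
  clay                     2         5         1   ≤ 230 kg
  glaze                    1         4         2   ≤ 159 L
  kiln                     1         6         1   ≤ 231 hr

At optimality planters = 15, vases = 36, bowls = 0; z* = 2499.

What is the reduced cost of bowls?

At the optimum: clay uses 210 of 230 (slack = 20); glaze uses 159 of 159 (binding); kiln uses 231 of 231 (binding).
Since clay is not tight, its dual is 0.
The binding rows give the dual system: 1·y_glaze + 1·y_kiln = 13 and 4·y_glaze + 6·y_kiln = 64.
→ y_glaze = 7 and y_kiln = 6.
Reduced cost of bowls: c₃ − yᵀa₃ = 16 − (7·2 + 6·1) = 16 − 20 = -4.

-4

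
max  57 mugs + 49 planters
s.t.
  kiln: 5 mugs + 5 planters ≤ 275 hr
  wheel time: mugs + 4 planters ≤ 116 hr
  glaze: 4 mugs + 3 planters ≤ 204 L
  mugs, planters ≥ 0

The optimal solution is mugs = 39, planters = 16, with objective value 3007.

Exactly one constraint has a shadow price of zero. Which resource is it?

wheel time

kiln: 275/275 (binding)
wheel time: 103/116 (slack 13)
glaze: 204/204 (binding)
By complementary slackness, a constraint with positive slack has shadow price 0 → wheel time.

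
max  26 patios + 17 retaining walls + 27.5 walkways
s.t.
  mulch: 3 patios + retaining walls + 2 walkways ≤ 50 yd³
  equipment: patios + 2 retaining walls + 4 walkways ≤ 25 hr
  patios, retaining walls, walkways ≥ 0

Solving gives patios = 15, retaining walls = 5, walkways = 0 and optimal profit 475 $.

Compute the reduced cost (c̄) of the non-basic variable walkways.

-6.5

Check each constraint at x*: mulch 50/50 (tight); equipment 25/25 (tight).
The binding rows give the dual system: 3·y_mulch + 1·y_equipment = 26 and 1·y_mulch + 2·y_equipment = 17.
This yields shadow prices y_mulch = 7, y_equipment = 5.
Reduced cost of walkways: c₃ − yᵀa₃ = 27.5 − (7·2 + 5·4) = 27.5 − 34 = -6.5.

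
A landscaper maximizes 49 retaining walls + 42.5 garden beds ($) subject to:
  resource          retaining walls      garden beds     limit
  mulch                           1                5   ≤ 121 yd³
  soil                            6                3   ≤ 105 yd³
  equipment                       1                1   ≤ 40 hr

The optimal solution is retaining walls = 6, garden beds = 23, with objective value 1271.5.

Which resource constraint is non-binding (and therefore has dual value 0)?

mulch: 121/121 (binding)
soil: 105/105 (binding)
equipment: 29/40 (slack 11)
By complementary slackness, a constraint with positive slack has shadow price 0 → equipment.

equipment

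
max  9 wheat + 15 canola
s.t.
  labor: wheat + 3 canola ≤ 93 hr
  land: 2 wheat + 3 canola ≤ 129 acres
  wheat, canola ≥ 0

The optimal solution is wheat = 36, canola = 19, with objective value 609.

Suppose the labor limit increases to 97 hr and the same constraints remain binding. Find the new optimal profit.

At the optimum: labor uses 93 of 93 (binding); land uses 129 of 129 (binding).
The binding rows give the dual system: 1·y_labor + 2·y_land = 9 and 3·y_labor + 3·y_land = 15.
→ y_labor = 1 and y_land = 4.
Δz = y_labor·Δb = 1 × (4) = 4, so new z* = 609 + 4 = 613.

613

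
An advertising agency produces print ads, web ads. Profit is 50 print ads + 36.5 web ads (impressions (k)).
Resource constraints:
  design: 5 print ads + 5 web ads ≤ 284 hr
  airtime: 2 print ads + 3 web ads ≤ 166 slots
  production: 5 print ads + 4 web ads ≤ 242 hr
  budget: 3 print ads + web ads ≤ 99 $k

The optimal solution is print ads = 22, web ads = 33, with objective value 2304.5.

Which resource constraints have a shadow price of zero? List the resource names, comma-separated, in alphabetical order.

airtime, design

design: 275/284 (slack 9)
airtime: 143/166 (slack 23)
production: 242/242 (binding)
budget: 99/99 (binding)
By complementary slackness, a constraint with positive slack has shadow price 0 → airtime, design.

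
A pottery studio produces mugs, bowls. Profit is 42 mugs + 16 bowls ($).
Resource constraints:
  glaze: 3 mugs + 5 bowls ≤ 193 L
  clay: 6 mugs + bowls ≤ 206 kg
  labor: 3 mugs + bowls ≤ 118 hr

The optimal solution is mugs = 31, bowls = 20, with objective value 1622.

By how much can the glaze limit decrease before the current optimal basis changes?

90

Binding constraints: glaze, clay. The basis is B = [[3,5],[6,1]] with det -27.
Per unit decrease in glaze, x* moves by d = (0.037, -0.2222).
The basis stays optimal until bowls reaches 0; allowable decrease = 90 L.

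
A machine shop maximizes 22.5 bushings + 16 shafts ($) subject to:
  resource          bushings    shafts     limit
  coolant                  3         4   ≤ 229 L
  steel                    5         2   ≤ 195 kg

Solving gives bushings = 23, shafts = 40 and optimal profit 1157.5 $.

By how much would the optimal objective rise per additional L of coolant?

At the optimum: coolant uses 229 of 229 (binding); steel uses 195 of 195 (binding).
From A_Bᵀ y = c: 3·y_coolant + 5·y_steel = 22.5; 4·y_coolant + 2·y_steel = 16.
This yields shadow prices y_coolant = 2.5, y_steel = 3.
Shadow price of coolant = 2.5.

2.5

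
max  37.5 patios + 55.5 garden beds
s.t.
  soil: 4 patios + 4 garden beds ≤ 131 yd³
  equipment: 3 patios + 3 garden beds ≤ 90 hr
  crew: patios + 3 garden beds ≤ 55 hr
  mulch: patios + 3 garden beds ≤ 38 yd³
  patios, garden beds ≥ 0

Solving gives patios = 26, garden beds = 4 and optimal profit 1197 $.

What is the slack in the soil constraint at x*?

11

soil used = 4·26 + 4·4 = 120; slack = 131 − 120 = 11.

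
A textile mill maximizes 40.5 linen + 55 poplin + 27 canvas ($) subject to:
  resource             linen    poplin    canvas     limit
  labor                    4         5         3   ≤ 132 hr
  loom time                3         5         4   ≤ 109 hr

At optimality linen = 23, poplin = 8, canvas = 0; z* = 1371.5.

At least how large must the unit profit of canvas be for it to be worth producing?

36.5

At the optimum: labor uses 132 of 132 (binding); loom time uses 109 of 109 (binding).
From A_Bᵀ y = c: 4·y_labor + 3·y_loom time = 40.5; 5·y_labor + 5·y_loom time = 55.
→ y_labor = 7.5 and y_loom time = 3.5.
canvas enters the basis when its profit ≥ yᵀa₃ = 7.5·3 + 3.5·4 = 36.5.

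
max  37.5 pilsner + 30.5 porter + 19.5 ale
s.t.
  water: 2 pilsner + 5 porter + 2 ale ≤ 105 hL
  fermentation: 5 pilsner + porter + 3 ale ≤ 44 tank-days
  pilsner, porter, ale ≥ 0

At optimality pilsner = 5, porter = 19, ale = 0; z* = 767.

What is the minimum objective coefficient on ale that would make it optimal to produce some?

At the optimum: water uses 105 of 105 (binding); fermentation uses 44 of 44 (binding).
The binding rows give the dual system: 2·y_water + 5·y_fermentation = 37.5 and 5·y_water + 1·y_fermentation = 30.5.
→ y_water = 5 and y_fermentation = 5.5.
ale enters the basis when its profit ≥ yᵀa₃ = 5·2 + 5.5·3 = 26.5.

26.5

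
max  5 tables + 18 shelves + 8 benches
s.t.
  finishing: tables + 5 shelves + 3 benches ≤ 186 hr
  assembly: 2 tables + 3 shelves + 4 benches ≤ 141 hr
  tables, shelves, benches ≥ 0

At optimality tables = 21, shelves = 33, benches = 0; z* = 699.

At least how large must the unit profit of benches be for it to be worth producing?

Both finishing and assembly are binding at x*.
From A_Bᵀ y = c: 1·y_finishing + 2·y_assembly = 5; 5·y_finishing + 3·y_assembly = 18.
Solving: y_finishing = 3, y_assembly = 1.
benches enters the basis when its profit ≥ yᵀa₃ = 3·3 + 1·4 = 13.

13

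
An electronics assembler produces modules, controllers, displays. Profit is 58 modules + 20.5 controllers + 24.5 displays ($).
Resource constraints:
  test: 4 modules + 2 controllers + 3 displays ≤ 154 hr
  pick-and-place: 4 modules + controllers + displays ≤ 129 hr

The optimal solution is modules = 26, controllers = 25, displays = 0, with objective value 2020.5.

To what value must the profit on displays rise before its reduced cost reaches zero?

26.5

Both test and pick-and-place are binding at x*.
Dual feasibility on the basic columns requires 4·y_test + 4·y_pick-and-place = 58, 2·y_test + 1·y_pick-and-place = 20.5.
This yields shadow prices y_test = 6, y_pick-and-place = 8.5.
displays enters the basis when its profit ≥ yᵀa₃ = 6·3 + 8.5·1 = 26.5.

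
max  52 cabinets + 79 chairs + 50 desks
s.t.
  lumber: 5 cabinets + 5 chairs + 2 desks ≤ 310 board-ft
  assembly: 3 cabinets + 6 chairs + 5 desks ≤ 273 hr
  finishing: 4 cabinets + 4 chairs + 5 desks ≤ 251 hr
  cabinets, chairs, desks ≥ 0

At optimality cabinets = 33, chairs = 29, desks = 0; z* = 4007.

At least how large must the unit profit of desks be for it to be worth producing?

At the optimum: lumber uses 310 of 310 (binding); assembly uses 273 of 273 (binding); finishing uses 248 of 251 (slack = 3).
Slack constraints have shadow price 0 (complementary slackness).
Dual feasibility on the basic columns requires 5·y_lumber + 3·y_assembly = 52, 5·y_lumber + 6·y_assembly = 79.
→ y_lumber = 5 and y_assembly = 9.
desks enters the basis when its profit ≥ yᵀa₃ = 5·2 + 9·5 = 55.

55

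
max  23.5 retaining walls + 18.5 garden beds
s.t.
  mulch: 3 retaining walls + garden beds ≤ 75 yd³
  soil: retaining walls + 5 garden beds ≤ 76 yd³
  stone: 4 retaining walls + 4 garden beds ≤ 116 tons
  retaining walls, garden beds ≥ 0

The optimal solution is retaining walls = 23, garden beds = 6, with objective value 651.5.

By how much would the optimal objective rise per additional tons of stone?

4

Binding: mulch and stone. Non-binding: soil (23 unused).
Slack constraints have shadow price 0 (complementary slackness).
From A_Bᵀ y = c: 3·y_mulch + 4·y_stone = 23.5; 1·y_mulch + 4·y_stone = 18.5.
→ y_mulch = 2.5 and y_stone = 4.
Shadow price of stone = 4.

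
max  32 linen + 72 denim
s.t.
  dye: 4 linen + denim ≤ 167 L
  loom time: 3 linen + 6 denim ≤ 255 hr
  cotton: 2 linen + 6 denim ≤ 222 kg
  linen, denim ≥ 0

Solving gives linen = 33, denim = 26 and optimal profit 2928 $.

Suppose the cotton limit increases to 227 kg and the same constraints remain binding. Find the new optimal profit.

At the optimum: dye uses 158 of 167 (slack = 9); loom time uses 255 of 255 (binding); cotton uses 222 of 222 (binding).
Since dye is not tight, its dual is 0.
The binding rows give the dual system: 3·y_loom time + 2·y_cotton = 32 and 6·y_loom time + 6·y_cotton = 72.
→ y_loom time = 8 and y_cotton = 4.
Δz = y_cotton·Δb = 4 × (5) = 20, so new z* = 2928 + 20 = 2948.

2948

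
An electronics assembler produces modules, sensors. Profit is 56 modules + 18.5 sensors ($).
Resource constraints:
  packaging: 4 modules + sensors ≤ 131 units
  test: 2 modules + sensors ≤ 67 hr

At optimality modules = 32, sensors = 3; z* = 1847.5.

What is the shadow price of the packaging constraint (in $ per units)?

9.5

Check each constraint at x*: packaging 131/131 (tight); test 67/67 (tight).
From A_Bᵀ y = c: 4·y_packaging + 2·y_test = 56; 1·y_packaging + 1·y_test = 18.5.
→ y_packaging = 9.5 and y_test = 9.
Shadow price of packaging = 9.5.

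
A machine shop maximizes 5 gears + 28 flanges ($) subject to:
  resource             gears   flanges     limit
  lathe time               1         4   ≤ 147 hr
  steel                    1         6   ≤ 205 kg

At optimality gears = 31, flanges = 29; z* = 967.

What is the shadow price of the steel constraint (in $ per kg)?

4

Check each constraint at x*: lathe time 147/147 (tight); steel 205/205 (tight).
From A_Bᵀ y = c: 1·y_lathe time + 1·y_steel = 5; 4·y_lathe time + 6·y_steel = 28.
Solving: y_lathe time = 1, y_steel = 4.
Shadow price of steel = 4.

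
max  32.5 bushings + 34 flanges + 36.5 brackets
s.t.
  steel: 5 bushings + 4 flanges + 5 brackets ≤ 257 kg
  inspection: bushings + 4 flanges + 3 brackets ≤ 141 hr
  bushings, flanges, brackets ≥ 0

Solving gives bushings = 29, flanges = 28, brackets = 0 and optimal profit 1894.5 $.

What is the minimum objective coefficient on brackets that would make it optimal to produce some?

Both steel and inspection are binding at x*.
Dual feasibility on the basic columns requires 5·y_steel + 1·y_inspection = 32.5, 4·y_steel + 4·y_inspection = 34.
Solving: y_steel = 6, y_inspection = 2.5.
brackets enters the basis when its profit ≥ yᵀa₃ = 6·5 + 2.5·3 = 37.5.

37.5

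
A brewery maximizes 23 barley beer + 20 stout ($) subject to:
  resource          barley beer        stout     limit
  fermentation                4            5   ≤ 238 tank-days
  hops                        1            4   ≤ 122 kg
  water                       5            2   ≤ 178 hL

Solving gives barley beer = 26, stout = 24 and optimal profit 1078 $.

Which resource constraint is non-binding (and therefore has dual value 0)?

fermentation: 224/238 (slack 14)
hops: 122/122 (binding)
water: 178/178 (binding)
By complementary slackness, a constraint with positive slack has shadow price 0 → fermentation.

fermentation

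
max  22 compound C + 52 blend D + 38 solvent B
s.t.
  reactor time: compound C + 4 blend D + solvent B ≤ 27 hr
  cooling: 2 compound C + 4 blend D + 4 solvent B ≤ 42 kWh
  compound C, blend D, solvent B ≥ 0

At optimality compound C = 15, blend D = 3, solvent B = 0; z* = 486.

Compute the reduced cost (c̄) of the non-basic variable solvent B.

-2

At the optimum: reactor time uses 27 of 27 (binding); cooling uses 42 of 42 (binding).
From A_Bᵀ y = c: 1·y_reactor time + 2·y_cooling = 22; 4·y_reactor time + 4·y_cooling = 52.
Solving: y_reactor time = 4, y_cooling = 9.
Reduced cost of solvent B: c₃ − yᵀa₃ = 38 − (4·1 + 9·4) = 38 − 40 = -2.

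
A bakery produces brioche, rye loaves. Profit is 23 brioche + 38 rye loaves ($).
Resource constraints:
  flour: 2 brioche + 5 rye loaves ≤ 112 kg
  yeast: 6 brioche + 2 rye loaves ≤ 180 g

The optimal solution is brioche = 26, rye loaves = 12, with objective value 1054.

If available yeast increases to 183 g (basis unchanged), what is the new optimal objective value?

1058.5

Both flour and yeast are binding at x*.
Dual feasibility on the basic columns requires 2·y_flour + 6·y_yeast = 23, 5·y_flour + 2·y_yeast = 38.
→ y_flour = 7 and y_yeast = 1.5.
Δz = y_yeast·Δb = 1.5 × (3) = 4.5, so new z* = 1054 + 4.5 = 1058.5.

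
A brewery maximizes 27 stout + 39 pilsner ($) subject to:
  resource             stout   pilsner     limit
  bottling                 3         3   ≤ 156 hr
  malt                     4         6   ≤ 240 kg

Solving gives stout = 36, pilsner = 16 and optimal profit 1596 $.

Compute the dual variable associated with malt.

6

Both bottling and malt are binding at x*.
The binding rows give the dual system: 3·y_bottling + 4·y_malt = 27 and 3·y_bottling + 6·y_malt = 39.
→ y_bottling = 1 and y_malt = 6.
Shadow price of malt = 6.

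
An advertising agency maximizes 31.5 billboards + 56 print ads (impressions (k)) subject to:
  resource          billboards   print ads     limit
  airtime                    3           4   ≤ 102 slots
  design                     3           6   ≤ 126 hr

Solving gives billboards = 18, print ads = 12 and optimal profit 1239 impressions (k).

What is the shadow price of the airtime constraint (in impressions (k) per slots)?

Both airtime and design are binding at x*.
From A_Bᵀ y = c: 3·y_airtime + 3·y_design = 31.5; 4·y_airtime + 6·y_design = 56.
This yields shadow prices y_airtime = 3.5, y_design = 7.
Shadow price of airtime = 3.5.

3.5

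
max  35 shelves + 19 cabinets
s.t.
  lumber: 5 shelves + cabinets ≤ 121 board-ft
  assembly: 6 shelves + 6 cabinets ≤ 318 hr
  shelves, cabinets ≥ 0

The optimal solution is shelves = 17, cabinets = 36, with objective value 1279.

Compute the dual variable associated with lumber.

4

Check each constraint at x*: lumber 121/121 (tight); assembly 318/318 (tight).
Dual feasibility on the basic columns requires 5·y_lumber + 6·y_assembly = 35, 1·y_lumber + 6·y_assembly = 19.
→ y_lumber = 4 and y_assembly = 2.5.
Shadow price of lumber = 4.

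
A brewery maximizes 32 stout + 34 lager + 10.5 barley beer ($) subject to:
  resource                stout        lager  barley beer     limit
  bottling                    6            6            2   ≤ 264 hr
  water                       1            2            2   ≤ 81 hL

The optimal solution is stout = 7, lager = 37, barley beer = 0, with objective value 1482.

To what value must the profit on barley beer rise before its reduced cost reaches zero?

At the optimum: bottling uses 264 of 264 (binding); water uses 81 of 81 (binding).
The binding rows give the dual system: 6·y_bottling + 1·y_water = 32 and 6·y_bottling + 2·y_water = 34.
Solving: y_bottling = 5, y_water = 2.
barley beer enters the basis when its profit ≥ yᵀa₃ = 5·2 + 2·2 = 14.

14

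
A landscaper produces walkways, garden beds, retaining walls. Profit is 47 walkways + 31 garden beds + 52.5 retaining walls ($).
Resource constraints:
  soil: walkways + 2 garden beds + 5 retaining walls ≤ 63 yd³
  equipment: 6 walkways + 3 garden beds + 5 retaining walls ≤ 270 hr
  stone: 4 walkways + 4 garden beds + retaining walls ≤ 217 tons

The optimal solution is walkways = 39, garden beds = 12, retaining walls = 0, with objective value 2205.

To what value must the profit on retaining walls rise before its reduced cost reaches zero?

Binding: soil and equipment. Non-binding: stone (13 unused).
By complementary slackness, y = 0 for the non-binding constraint.
From A_Bᵀ y = c: 1·y_soil + 6·y_equipment = 47; 2·y_soil + 3·y_equipment = 31.
Solving: y_soil = 5, y_equipment = 7.
retaining walls enters the basis when its profit ≥ yᵀa₃ = 5·5 + 7·5 = 60.

60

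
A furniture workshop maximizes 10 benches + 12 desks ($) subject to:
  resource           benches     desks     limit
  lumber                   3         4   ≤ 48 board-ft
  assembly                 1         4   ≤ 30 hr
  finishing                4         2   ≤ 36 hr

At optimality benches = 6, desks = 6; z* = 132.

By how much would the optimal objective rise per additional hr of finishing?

Check each constraint at x*: lumber 42/48 (slack 6); assembly 30/30 (tight); finishing 36/36 (tight).
By complementary slackness, y = 0 for the non-binding constraint.
Dual feasibility on the basic columns requires 1·y_assembly + 4·y_finishing = 10, 4·y_assembly + 2·y_finishing = 12.
This yields shadow prices y_assembly = 2, y_finishing = 2.
Shadow price of finishing = 2.

2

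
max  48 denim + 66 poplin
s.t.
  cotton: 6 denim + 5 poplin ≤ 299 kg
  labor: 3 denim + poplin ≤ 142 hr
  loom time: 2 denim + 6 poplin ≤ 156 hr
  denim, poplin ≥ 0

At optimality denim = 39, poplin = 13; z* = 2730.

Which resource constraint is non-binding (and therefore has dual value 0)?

cotton: 299/299 (binding)
labor: 130/142 (slack 12)
loom time: 156/156 (binding)
By complementary slackness, a constraint with positive slack has shadow price 0 → labor.

labor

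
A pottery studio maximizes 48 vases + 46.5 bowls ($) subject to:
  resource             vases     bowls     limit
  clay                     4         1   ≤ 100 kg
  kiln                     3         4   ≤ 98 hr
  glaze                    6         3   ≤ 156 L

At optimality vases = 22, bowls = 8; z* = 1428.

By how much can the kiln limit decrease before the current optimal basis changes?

Binding constraints: kiln, glaze. The basis is B = [[3,4],[6,3]] with det -15.
Per unit decrease in kiln, x* moves by d = (0.2, -0.4).
The basis stays optimal until clay becomes binding; allowable decrease = 10 hr.

10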